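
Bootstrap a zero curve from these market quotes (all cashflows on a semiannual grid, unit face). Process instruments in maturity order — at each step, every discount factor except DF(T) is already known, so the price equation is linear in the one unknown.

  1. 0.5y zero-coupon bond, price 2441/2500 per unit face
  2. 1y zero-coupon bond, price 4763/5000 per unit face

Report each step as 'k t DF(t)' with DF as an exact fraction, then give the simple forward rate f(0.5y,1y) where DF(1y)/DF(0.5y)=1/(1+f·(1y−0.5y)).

1 1/2 2441/2500
2 1 4763/5000
f(0.5y,1y) = ((2441/2500)/(4763/5000) − 1)/(1/2) = 238/4763 ≈ 4.9969%

step 1 [0.5y] zero: DF = P = 2441/2500 ≈ 0.976400
step 2 [1y] zero: DF = P = 4763/5000 ≈ 0.952600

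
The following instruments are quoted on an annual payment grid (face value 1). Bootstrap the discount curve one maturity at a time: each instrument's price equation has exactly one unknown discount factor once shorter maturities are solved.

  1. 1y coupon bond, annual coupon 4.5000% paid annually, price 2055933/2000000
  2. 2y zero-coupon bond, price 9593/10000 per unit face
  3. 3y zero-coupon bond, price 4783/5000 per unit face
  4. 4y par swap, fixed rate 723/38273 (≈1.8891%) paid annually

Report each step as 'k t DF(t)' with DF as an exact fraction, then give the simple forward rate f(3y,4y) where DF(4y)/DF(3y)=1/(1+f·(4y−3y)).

1 1 9837/10000
2 2 9593/10000
3 3 4783/5000
4 4 9277/10000
f(3y,4y) = ((4783/5000)/(9277/10000) − 1)/(1) = 289/9277 ≈ 3.1152%

step 1 [1y] bond c/1=9/200: DF=(2055933/2000000 − 9/200·(0))/(1+9/200) = 9837/10000 ≈ 0.983700
step 2 [2y] zero: DF = P = 9593/10000 ≈ 0.959300
step 3 [3y] zero: DF = P = 4783/5000 ≈ 0.956600
step 4 [4y] swap r/1=723/38273: DF=(1 − 723/38273·(0.983700+0.959300+0.956600))/(1+723/38273) = 9277/10000 ≈ 0.927700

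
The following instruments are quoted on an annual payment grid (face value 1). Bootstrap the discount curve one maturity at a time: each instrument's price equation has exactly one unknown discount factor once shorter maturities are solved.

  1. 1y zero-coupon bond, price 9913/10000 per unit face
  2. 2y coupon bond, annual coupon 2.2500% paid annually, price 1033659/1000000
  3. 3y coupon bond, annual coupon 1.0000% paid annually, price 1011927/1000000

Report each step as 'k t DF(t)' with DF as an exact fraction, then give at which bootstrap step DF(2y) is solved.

step 1 [1y] zero: DF = P = 9913/10000 ≈ 0.991300
step 2 [2y] bond c/1=9/400: DF=(1033659/1000000 − 9/400·(0.991300))/(1+9/400) = 9891/10000 ≈ 0.989100
step 3 [3y] bond c/1=1/100: DF=(1011927/1000000 − 1/100·(0.991300+0.989100))/(1+1/100) = 9823/10000 ≈ 0.982300

1 1 9913/10000
2 2 9891/10000
3 3 9823/10000
DF(2y) is solved at step 2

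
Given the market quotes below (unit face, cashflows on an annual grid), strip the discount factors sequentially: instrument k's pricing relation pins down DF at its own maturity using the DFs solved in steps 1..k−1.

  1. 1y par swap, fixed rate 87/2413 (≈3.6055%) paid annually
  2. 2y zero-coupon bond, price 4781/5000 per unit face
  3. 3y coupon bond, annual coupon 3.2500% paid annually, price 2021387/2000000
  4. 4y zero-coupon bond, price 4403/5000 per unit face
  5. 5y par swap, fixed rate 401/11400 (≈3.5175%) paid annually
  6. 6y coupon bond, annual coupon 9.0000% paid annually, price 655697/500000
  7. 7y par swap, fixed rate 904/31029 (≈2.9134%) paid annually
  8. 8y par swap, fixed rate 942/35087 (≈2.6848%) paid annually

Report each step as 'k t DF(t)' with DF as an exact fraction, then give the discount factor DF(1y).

1 1 2413/2500
2 2 4781/5000
3 3 574/625
4 4 4403/5000
5 5 2099/2500
6 6 4133/5000
7 7 512/625
8 8 2029/2500
DF(1y) = 2413/2500 ≈ 0.965200

step 1 [1y] swap r/1=87/2413: DF=(1 − 87/2413·(0))/(1+87/2413) = 2413/2500 ≈ 0.965200
step 2 [2y] zero: DF = P = 4781/5000 ≈ 0.956200
step 3 [3y] bond c/1=13/400: DF=(2021387/2000000 − 13/400·(0.965200+0.956200))/(1+13/400) = 574/625 ≈ 0.918400
step 4 [4y] zero: DF = P = 4403/5000 ≈ 0.880600
step 5 [5y] swap r/1=401/11400: DF=(1 − 401/11400·(0.965200+0.956200+0.918400+0.880600))/(1+401/11400) = 2099/2500 ≈ 0.839600
step 6 [6y] bond c/1=9/100: DF=(655697/500000 − 9/100·(0.965200+0.956200+0.918400+0.880600+0.839600))/(1+9/100) = 4133/5000 ≈ 0.826600
step 7 [7y] swap r/1=904/31029: DF=(1 − 904/31029·(0.965200+0.956200+0.918400+0.880600+0.839600+0.826600))/(1+904/31029) = 512/625 ≈ 0.819200
step 8 [8y] swap r/1=942/35087: DF=(1 − 942/35087·(0.965200+0.956200+0.918400+0.880600+0.839600+0.826600+0.819200))/(1+942/35087) = 2029/2500 ≈ 0.811600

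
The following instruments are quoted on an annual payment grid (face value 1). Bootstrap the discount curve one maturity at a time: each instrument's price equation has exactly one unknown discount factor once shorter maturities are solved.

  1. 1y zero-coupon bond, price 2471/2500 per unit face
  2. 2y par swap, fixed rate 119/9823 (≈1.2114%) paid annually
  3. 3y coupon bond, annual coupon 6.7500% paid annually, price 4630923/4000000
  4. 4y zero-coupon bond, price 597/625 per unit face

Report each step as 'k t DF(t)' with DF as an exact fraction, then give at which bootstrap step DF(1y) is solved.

step 1 [1y] zero: DF = P = 2471/2500 ≈ 0.988400
step 2 [2y] swap r/1=119/9823: DF=(1 − 119/9823·(0.988400))/(1+119/9823) = 4881/5000 ≈ 0.976200
step 3 [3y] bond c/1=27/400: DF=(4630923/4000000 − 27/400·(0.988400+0.976200))/(1+27/400) = 9603/10000 ≈ 0.960300
step 4 [4y] zero: DF = P = 597/625 ≈ 0.955200

1 1 2471/2500
2 2 4881/5000
3 3 9603/10000
4 4 597/625
DF(1y) is solved at step 1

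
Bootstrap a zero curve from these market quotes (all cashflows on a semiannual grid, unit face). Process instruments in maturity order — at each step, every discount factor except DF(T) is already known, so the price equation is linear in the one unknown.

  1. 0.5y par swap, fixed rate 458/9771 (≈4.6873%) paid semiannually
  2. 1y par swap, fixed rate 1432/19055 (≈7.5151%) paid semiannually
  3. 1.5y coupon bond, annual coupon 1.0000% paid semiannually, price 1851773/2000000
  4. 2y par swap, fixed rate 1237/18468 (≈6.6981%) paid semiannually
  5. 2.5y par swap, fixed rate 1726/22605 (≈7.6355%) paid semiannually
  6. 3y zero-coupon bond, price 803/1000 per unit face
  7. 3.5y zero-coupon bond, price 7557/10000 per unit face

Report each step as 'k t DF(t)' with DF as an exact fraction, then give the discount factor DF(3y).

step 1 [0.5y] swap r/2=229/9771: DF=(1 − 229/9771·(0))/(1+229/9771) = 9771/10000 ≈ 0.977100
step 2 [1y] swap r/2=716/19055: DF=(1 − 716/19055·(0.977100))/(1+716/19055) = 2321/2500 ≈ 0.928400
step 3 [1.5y] bond c/2=1/200: DF=(1851773/2000000 − 1/200·(0.977100+0.928400))/(1+1/200) = 4559/5000 ≈ 0.911800
step 4 [2y] swap r/2=1237/36936: DF=(1 − 1237/36936·(0.977100+0.928400+0.911800))/(1+1237/36936) = 8763/10000 ≈ 0.876300
step 5 [2.5y] swap r/2=863/22605: DF=(1 − 863/22605·(0.977100+0.928400+0.911800+0.876300))/(1+863/22605) = 4137/5000 ≈ 0.827400
step 6 [3y] zero: DF = P = 803/1000 ≈ 0.803000
step 7 [3.5y] zero: DF = P = 7557/10000 ≈ 0.755700

1 1/2 9771/10000
2 1 2321/2500
3 3/2 4559/5000
4 2 8763/10000
5 5/2 4137/5000
6 3 803/1000
7 7/2 7557/10000
DF(3y) = 803/1000 ≈ 0.803000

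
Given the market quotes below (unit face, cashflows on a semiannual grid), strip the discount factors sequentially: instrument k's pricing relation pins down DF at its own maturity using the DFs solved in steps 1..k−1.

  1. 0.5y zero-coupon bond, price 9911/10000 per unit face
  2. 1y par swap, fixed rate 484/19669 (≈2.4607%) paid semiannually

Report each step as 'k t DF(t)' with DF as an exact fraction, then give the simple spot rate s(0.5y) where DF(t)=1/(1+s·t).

1 1/2 9911/10000
2 1 4879/5000
s(0.5y) = (1/(9911/10000) − 1)/(1/2) = 178/9911 ≈ 1.7960%

step 1 [0.5y] zero: DF = P = 9911/10000 ≈ 0.991100
step 2 [1y] swap r/2=242/19669: DF=(1 − 242/19669·(0.991100))/(1+242/19669) = 4879/5000 ≈ 0.975800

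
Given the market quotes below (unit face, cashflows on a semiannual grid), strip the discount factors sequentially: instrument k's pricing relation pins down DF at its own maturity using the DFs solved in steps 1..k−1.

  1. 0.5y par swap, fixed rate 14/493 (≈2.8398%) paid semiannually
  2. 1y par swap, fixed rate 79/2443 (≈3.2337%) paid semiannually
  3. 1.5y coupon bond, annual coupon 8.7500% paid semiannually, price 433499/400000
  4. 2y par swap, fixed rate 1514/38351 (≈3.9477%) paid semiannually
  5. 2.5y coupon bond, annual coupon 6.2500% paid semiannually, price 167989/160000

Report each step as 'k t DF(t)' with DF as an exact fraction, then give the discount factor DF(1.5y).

step 1 [0.5y] swap r/2=7/493: DF=(1 − 7/493·(0))/(1+7/493) = 493/500 ≈ 0.986000
step 2 [1y] swap r/2=79/4886: DF=(1 − 79/4886·(0.986000))/(1+79/4886) = 2421/2500 ≈ 0.968400
step 3 [1.5y] bond c/2=7/160: DF=(433499/400000 − 7/160·(0.986000+0.968400))/(1+7/160) = 2391/2500 ≈ 0.956400
step 4 [2y] swap r/2=757/38351: DF=(1 − 757/38351·(0.986000+0.968400+0.956400))/(1+757/38351) = 9243/10000 ≈ 0.924300
step 5 [2.5y] bond c/2=1/32: DF=(167989/160000 − 1/32·(0.986000+0.968400+0.956400+0.924300))/(1+1/32) = 9019/10000 ≈ 0.901900

1 1/2 493/500
2 1 2421/2500
3 3/2 2391/2500
4 2 9243/10000
5 5/2 9019/10000
DF(1.5y) = 2391/2500 ≈ 0.956400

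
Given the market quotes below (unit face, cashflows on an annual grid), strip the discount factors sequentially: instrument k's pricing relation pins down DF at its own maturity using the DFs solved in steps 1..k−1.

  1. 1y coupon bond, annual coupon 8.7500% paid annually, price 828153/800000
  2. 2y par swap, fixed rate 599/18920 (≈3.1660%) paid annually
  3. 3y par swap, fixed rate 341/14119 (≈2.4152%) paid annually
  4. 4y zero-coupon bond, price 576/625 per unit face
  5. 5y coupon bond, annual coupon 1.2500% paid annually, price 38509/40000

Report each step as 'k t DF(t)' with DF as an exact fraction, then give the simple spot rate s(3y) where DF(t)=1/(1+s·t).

step 1 [1y] bond c/1=7/80: DF=(828153/800000 − 7/80·(0))/(1+7/80) = 9519/10000 ≈ 0.951900
step 2 [2y] swap r/1=599/18920: DF=(1 − 599/18920·(0.951900))/(1+599/18920) = 9401/10000 ≈ 0.940100
step 3 [3y] swap r/1=341/14119: DF=(1 − 341/14119·(0.951900+0.940100))/(1+341/14119) = 4659/5000 ≈ 0.931800
step 4 [4y] zero: DF = P = 576/625 ≈ 0.921600
step 5 [5y] bond c/1=1/80: DF=(38509/40000 − 1/80·(0.951900+0.940100+0.931800+0.921600))/(1+1/80) = 4523/5000 ≈ 0.904600

1 1 9519/10000
2 2 9401/10000
3 3 4659/5000
4 4 576/625
5 5 4523/5000
s(3y) = (1/(4659/5000) − 1)/(3) = 341/13977 ≈ 2.4397%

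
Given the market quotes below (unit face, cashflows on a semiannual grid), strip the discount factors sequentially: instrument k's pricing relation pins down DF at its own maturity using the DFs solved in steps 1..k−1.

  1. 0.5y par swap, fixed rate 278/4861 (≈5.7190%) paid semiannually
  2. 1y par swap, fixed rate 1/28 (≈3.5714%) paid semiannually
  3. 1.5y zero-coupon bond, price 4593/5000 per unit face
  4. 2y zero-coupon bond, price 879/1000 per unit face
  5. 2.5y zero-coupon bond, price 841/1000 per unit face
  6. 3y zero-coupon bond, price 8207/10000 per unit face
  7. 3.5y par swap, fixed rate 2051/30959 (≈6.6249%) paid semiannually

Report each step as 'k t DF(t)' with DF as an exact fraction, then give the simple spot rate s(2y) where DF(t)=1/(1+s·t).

step 1 [0.5y] swap r/2=139/4861: DF=(1 − 139/4861·(0))/(1+139/4861) = 4861/5000 ≈ 0.972200
step 2 [1y] swap r/2=1/56: DF=(1 − 1/56·(0.972200))/(1+1/56) = 4827/5000 ≈ 0.965400
step 3 [1.5y] zero: DF = P = 4593/5000 ≈ 0.918600
step 4 [2y] zero: DF = P = 879/1000 ≈ 0.879000
step 5 [2.5y] zero: DF = P = 841/1000 ≈ 0.841000
step 6 [3y] zero: DF = P = 8207/10000 ≈ 0.820700
step 7 [3.5y] swap r/2=2051/61918: DF=(1 − 2051/61918·(0.972200+0.965400+0.918600+0.879000+0.841000+0.820700))/(1+2051/61918) = 7949/10000 ≈ 0.794900

1 1/2 4861/5000
2 1 4827/5000
3 3/2 4593/5000
4 2 879/1000
5 5/2 841/1000
6 3 8207/10000
7 7/2 7949/10000
s(2y) = (1/(879/1000) − 1)/(2) = 121/1758 ≈ 6.8828%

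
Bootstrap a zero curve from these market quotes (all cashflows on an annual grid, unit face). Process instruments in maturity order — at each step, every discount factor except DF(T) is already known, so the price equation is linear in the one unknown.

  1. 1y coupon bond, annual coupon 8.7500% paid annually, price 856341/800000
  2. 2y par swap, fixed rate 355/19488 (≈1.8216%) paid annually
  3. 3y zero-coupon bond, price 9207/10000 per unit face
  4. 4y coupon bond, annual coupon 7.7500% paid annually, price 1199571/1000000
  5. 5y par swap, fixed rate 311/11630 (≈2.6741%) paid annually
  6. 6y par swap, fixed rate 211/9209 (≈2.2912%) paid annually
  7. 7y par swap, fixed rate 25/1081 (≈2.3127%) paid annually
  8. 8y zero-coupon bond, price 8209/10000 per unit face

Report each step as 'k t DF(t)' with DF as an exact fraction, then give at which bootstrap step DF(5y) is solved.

step 1 [1y] bond c/1=7/80: DF=(856341/800000 − 7/80·(0))/(1+7/80) = 9843/10000 ≈ 0.984300
step 2 [2y] swap r/1=355/19488: DF=(1 − 355/19488·(0.984300))/(1+355/19488) = 1929/2000 ≈ 0.964500
step 3 [3y] zero: DF = P = 9207/10000 ≈ 0.920700
step 4 [4y] bond c/1=31/400: DF=(1199571/1000000 − 31/400·(0.984300+0.964500+0.920700))/(1+31/400) = 9069/10000 ≈ 0.906900
step 5 [5y] swap r/1=311/11630: DF=(1 − 311/11630·(0.984300+0.964500+0.920700+0.906900))/(1+311/11630) = 2189/2500 ≈ 0.875600
step 6 [6y] swap r/1=211/9209: DF=(1 − 211/9209·(0.984300+0.964500+0.920700+0.906900+0.875600))/(1+211/9209) = 4367/5000 ≈ 0.873400
step 7 [7y] swap r/1=25/1081: DF=(1 − 25/1081·(0.984300+0.964500+0.920700+0.906900+0.875600+0.873400))/(1+25/1081) = 341/400 ≈ 0.852500
step 8 [8y] zero: DF = P = 8209/10000 ≈ 0.820900

1 1 9843/10000
2 2 1929/2000
3 3 9207/10000
4 4 9069/10000
5 5 2189/2500
6 6 4367/5000
7 7 341/400
8 8 8209/10000
DF(5y) is solved at step 5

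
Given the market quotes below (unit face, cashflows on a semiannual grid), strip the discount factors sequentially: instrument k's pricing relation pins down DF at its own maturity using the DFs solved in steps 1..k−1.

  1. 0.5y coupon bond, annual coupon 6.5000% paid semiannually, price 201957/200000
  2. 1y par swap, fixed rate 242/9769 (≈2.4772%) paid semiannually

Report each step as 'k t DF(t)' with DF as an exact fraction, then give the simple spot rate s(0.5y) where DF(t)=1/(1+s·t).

1 1/2 489/500
2 1 4879/5000
s(0.5y) = (1/(489/500) − 1)/(1/2) = 22/489 ≈ 4.4990%

step 1 [0.5y] bond c/2=13/400: DF=(201957/200000 − 13/400·(0))/(1+13/400) = 489/500 ≈ 0.978000
step 2 [1y] swap r/2=121/9769: DF=(1 − 121/9769·(0.978000))/(1+121/9769) = 4879/5000 ≈ 0.975800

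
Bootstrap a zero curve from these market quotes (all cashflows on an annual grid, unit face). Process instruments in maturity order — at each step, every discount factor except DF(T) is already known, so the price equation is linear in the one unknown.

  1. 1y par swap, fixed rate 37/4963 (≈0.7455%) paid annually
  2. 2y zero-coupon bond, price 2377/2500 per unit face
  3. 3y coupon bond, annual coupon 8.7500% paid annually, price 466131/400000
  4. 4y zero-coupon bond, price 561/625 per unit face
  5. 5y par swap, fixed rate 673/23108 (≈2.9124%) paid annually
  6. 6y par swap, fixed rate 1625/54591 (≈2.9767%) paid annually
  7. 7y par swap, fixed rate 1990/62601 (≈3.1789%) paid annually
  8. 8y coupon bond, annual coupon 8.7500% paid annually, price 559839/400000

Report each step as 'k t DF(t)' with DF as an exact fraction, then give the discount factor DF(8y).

step 1 [1y] swap r/1=37/4963: DF=(1 − 37/4963·(0))/(1+37/4963) = 4963/5000 ≈ 0.992600
step 2 [2y] zero: DF = P = 2377/2500 ≈ 0.950800
step 3 [3y] bond c/1=7/80: DF=(466131/400000 − 7/80·(0.992600+0.950800))/(1+7/80) = 572/625 ≈ 0.915200
step 4 [4y] zero: DF = P = 561/625 ≈ 0.897600
step 5 [5y] swap r/1=673/23108: DF=(1 − 673/23108·(0.992600+0.950800+0.915200+0.897600))/(1+673/23108) = 4327/5000 ≈ 0.865400
step 6 [6y] swap r/1=1625/54591: DF=(1 − 1625/54591·(0.992600+0.950800+0.915200+0.897600+0.865400))/(1+1625/54591) = 67/80 ≈ 0.837500
step 7 [7y] swap r/1=1990/62601: DF=(1 − 1990/62601·(0.992600+0.950800+0.915200+0.897600+0.865400+0.837500))/(1+1990/62601) = 801/1000 ≈ 0.801000
step 8 [8y] bond c/1=7/80: DF=(559839/400000 − 7/80·(0.992600+0.950800+0.915200+0.897600+0.865400+0.837500+0.801000))/(1+7/80) = 7833/10000 ≈ 0.783300

1 1 4963/5000
2 2 2377/2500
3 3 572/625
4 4 561/625
5 5 4327/5000
6 6 67/80
7 7 801/1000
8 8 7833/10000
DF(8y) = 7833/10000 ≈ 0.783300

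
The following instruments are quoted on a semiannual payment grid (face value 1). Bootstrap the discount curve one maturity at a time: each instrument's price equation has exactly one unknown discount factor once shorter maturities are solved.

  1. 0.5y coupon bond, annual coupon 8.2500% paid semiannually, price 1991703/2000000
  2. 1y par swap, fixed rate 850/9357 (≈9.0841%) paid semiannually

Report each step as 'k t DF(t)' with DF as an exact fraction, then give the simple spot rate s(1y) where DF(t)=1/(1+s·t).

step 1 [0.5y] bond c/2=33/800: DF=(1991703/2000000 − 33/800·(0))/(1+33/800) = 2391/2500 ≈ 0.956400
step 2 [1y] swap r/2=425/9357: DF=(1 − 425/9357·(0.956400))/(1+425/9357) = 183/200 ≈ 0.915000

1 1/2 2391/2500
2 1 183/200
s(1y) = (1/(183/200) − 1)/(1) = 17/183 ≈ 9.2896%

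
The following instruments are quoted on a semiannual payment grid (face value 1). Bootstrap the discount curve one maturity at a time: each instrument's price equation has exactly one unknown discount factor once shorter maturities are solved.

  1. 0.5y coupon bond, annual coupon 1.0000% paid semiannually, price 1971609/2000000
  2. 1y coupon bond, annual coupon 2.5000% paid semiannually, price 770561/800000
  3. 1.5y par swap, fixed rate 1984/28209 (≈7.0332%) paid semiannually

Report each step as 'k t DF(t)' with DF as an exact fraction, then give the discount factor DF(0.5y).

1 1/2 9809/10000
2 1 587/625
3 3/2 563/625
DF(0.5y) = 9809/10000 ≈ 0.980900

step 1 [0.5y] bond c/2=1/200: DF=(1971609/2000000 − 1/200·(0))/(1+1/200) = 9809/10000 ≈ 0.980900
step 2 [1y] bond c/2=1/80: DF=(770561/800000 − 1/80·(0.980900))/(1+1/80) = 587/625 ≈ 0.939200
step 3 [1.5y] swap r/2=992/28209: DF=(1 − 992/28209·(0.980900+0.939200))/(1+992/28209) = 563/625 ≈ 0.900800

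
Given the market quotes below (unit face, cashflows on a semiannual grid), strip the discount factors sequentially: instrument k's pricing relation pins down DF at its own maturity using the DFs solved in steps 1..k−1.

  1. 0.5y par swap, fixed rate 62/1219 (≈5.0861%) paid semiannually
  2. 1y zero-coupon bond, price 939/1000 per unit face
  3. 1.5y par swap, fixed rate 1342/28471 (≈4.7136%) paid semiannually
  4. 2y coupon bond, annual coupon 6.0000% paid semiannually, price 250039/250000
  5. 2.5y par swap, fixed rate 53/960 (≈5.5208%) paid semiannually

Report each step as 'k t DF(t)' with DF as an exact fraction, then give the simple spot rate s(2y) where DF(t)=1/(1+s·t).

step 1 [0.5y] swap r/2=31/1219: DF=(1 − 31/1219·(0))/(1+31/1219) = 1219/1250 ≈ 0.975200
step 2 [1y] zero: DF = P = 939/1000 ≈ 0.939000
step 3 [1.5y] swap r/2=671/28471: DF=(1 − 671/28471·(0.975200+0.939000))/(1+671/28471) = 9329/10000 ≈ 0.932900
step 4 [2y] bond c/2=3/100: DF=(250039/250000 − 3/100·(0.975200+0.939000+0.932900))/(1+3/100) = 8881/10000 ≈ 0.888100
step 5 [2.5y] swap r/2=53/1920: DF=(1 − 53/1920·(0.975200+0.939000+0.932900+0.888100))/(1+53/1920) = 1091/1250 ≈ 0.872800

1 1/2 1219/1250
2 1 939/1000
3 3/2 9329/10000
4 2 8881/10000
5 5/2 1091/1250
s(2y) = (1/(8881/10000) − 1)/(2) = 1119/17762 ≈ 6.3000%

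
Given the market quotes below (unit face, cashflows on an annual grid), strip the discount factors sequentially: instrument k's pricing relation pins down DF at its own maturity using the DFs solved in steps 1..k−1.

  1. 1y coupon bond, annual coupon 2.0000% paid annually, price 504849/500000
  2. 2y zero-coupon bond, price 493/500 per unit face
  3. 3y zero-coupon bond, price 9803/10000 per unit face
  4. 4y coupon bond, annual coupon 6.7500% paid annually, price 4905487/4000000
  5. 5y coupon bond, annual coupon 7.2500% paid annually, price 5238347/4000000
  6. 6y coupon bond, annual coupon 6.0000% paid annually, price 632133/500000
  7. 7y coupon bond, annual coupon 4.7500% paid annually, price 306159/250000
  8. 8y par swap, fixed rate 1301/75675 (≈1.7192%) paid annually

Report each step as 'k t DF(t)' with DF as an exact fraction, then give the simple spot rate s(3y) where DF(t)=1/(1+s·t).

1 1 9899/10000
2 2 493/500
3 3 9803/10000
4 4 9619/10000
5 5 4781/5000
6 6 573/625
7 7 1813/2000
8 8 8699/10000
s(3y) = (1/(9803/10000) − 1)/(3) = 197/29409 ≈ 0.6699%

step 1 [1y] bond c/1=1/50: DF=(504849/500000 − 1/50·(0))/(1+1/50) = 9899/10000 ≈ 0.989900
step 2 [2y] zero: DF = P = 493/500 ≈ 0.986000
step 3 [3y] zero: DF = P = 9803/10000 ≈ 0.980300
step 4 [4y] bond c/1=27/400: DF=(4905487/4000000 − 27/400·(0.989900+0.986000+0.980300))/(1+27/400) = 9619/10000 ≈ 0.961900
step 5 [5y] bond c/1=29/400: DF=(5238347/4000000 − 29/400·(0.989900+0.986000+0.980300+0.961900))/(1+29/400) = 4781/5000 ≈ 0.956200
step 6 [6y] bond c/1=3/50: DF=(632133/500000 − 3/50·(0.989900+0.986000+0.980300+0.961900+0.956200))/(1+3/50) = 573/625 ≈ 0.916800
step 7 [7y] bond c/1=19/400: DF=(306159/250000 − 19/400·(0.989900+0.986000+0.980300+0.961900+0.956200+0.916800))/(1+19/400) = 1813/2000 ≈ 0.906500
step 8 [8y] swap r/1=1301/75675: DF=(1 − 1301/75675·(0.989900+0.986000+0.980300+0.961900+0.956200+0.916800+0.906500))/(1+1301/75675) = 8699/10000 ≈ 0.869900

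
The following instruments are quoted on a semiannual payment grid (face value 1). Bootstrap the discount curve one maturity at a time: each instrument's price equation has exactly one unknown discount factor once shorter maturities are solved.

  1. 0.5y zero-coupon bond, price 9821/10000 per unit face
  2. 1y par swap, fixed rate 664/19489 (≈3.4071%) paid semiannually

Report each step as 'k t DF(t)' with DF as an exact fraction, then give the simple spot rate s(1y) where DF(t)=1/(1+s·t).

1 1/2 9821/10000
2 1 2417/2500
s(1y) = (1/(2417/2500) − 1)/(1) = 83/2417 ≈ 3.4340%

step 1 [0.5y] zero: DF = P = 9821/10000 ≈ 0.982100
step 2 [1y] swap r/2=332/19489: DF=(1 − 332/19489·(0.982100))/(1+332/19489) = 2417/2500 ≈ 0.966800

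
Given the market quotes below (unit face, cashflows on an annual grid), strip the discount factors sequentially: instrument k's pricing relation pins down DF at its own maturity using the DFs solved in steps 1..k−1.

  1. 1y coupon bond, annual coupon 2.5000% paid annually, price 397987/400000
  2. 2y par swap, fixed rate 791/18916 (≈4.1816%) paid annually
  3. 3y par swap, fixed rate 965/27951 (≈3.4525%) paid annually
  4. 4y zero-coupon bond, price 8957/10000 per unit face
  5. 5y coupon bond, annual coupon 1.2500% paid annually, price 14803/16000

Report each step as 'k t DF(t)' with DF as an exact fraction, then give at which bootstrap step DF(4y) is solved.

1 1 9707/10000
2 2 9209/10000
3 3 1807/2000
4 4 8957/10000
5 5 4341/5000
DF(4y) is solved at step 4

step 1 [1y] bond c/1=1/40: DF=(397987/400000 − 1/40·(0))/(1+1/40) = 9707/10000 ≈ 0.970700
step 2 [2y] swap r/1=791/18916: DF=(1 − 791/18916·(0.970700))/(1+791/18916) = 9209/10000 ≈ 0.920900
step 3 [3y] swap r/1=965/27951: DF=(1 − 965/27951·(0.970700+0.920900))/(1+965/27951) = 1807/2000 ≈ 0.903500
step 4 [4y] zero: DF = P = 8957/10000 ≈ 0.895700
step 5 [5y] bond c/1=1/80: DF=(14803/16000 − 1/80·(0.970700+0.920900+0.903500+0.895700))/(1+1/80) = 4341/5000 ≈ 0.868200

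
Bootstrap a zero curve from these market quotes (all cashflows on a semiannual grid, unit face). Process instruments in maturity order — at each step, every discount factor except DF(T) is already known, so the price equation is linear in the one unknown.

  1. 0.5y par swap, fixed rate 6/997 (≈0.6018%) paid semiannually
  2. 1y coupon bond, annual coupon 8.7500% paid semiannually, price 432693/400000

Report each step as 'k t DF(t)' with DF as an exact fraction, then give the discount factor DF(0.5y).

step 1 [0.5y] swap r/2=3/997: DF=(1 − 3/997·(0))/(1+3/997) = 997/1000 ≈ 0.997000
step 2 [1y] bond c/2=7/160: DF=(432693/400000 − 7/160·(0.997000))/(1+7/160) = 4973/5000 ≈ 0.994600

1 1/2 997/1000
2 1 4973/5000
DF(0.5y) = 997/1000 ≈ 0.997000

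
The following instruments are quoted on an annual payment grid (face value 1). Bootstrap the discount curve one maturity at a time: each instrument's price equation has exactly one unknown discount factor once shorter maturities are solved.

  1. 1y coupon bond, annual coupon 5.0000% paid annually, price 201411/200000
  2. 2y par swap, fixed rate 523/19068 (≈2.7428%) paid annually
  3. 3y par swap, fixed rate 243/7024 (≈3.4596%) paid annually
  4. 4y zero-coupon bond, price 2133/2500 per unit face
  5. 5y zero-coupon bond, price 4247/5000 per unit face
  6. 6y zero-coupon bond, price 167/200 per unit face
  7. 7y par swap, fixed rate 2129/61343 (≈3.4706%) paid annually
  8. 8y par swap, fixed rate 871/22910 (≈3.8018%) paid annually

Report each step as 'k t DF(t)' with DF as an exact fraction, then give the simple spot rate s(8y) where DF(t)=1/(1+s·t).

step 1 [1y] bond c/1=1/20: DF=(201411/200000 − 1/20·(0))/(1+1/20) = 9591/10000 ≈ 0.959100
step 2 [2y] swap r/1=523/19068: DF=(1 − 523/19068·(0.959100))/(1+523/19068) = 9477/10000 ≈ 0.947700
step 3 [3y] swap r/1=243/7024: DF=(1 − 243/7024·(0.959100+0.947700))/(1+243/7024) = 2257/2500 ≈ 0.902800
step 4 [4y] zero: DF = P = 2133/2500 ≈ 0.853200
step 5 [5y] zero: DF = P = 4247/5000 ≈ 0.849400
step 6 [6y] zero: DF = P = 167/200 ≈ 0.835000
step 7 [7y] swap r/1=2129/61343: DF=(1 − 2129/61343·(0.959100+0.947700+0.902800+0.853200+0.849400+0.835000))/(1+2129/61343) = 7871/10000 ≈ 0.787100
step 8 [8y] swap r/1=871/22910: DF=(1 − 871/22910·(0.959100+0.947700+0.902800+0.853200+0.849400+0.835000+0.787100))/(1+871/22910) = 7387/10000 ≈ 0.738700

1 1 9591/10000
2 2 9477/10000
3 3 2257/2500
4 4 2133/2500
5 5 4247/5000
6 6 167/200
7 7 7871/10000
8 8 7387/10000
s(8y) = (1/(7387/10000) − 1)/(8) = 2613/59096 ≈ 4.4216%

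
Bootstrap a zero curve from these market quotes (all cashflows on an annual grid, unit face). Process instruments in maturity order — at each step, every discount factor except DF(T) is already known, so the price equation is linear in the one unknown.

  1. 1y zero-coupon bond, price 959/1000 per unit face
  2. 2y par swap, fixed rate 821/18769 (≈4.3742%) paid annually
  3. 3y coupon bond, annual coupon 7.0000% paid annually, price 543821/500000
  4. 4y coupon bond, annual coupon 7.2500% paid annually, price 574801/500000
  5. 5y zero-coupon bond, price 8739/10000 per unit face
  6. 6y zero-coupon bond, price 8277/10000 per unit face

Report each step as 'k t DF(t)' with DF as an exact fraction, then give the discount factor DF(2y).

step 1 [1y] zero: DF = P = 959/1000 ≈ 0.959000
step 2 [2y] swap r/1=821/18769: DF=(1 − 821/18769·(0.959000))/(1+821/18769) = 9179/10000 ≈ 0.917900
step 3 [3y] bond c/1=7/100: DF=(543821/500000 − 7/100·(0.959000+0.917900))/(1+7/100) = 8937/10000 ≈ 0.893700
step 4 [4y] bond c/1=29/400: DF=(574801/500000 − 29/400·(0.959000+0.917900+0.893700))/(1+29/400) = 4423/5000 ≈ 0.884600
step 5 [5y] zero: DF = P = 8739/10000 ≈ 0.873900
step 6 [6y] zero: DF = P = 8277/10000 ≈ 0.827700

1 1 959/1000
2 2 9179/10000
3 3 8937/10000
4 4 4423/5000
5 5 8739/10000
6 6 8277/10000
DF(2y) = 9179/10000 ≈ 0.917900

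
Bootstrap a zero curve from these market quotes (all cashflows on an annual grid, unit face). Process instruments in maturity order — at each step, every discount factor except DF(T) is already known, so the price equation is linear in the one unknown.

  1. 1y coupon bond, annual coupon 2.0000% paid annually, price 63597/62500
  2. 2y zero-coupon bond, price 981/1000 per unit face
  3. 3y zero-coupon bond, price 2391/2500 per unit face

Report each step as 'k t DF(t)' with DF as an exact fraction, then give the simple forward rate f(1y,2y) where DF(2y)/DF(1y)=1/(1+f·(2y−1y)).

1 1 1247/1250
2 2 981/1000
3 3 2391/2500
f(1y,2y) = ((1247/1250)/(981/1000) − 1)/(1) = 83/4905 ≈ 1.6922%

step 1 [1y] bond c/1=1/50: DF=(63597/62500 − 1/50·(0))/(1+1/50) = 1247/1250 ≈ 0.997600
step 2 [2y] zero: DF = P = 981/1000 ≈ 0.981000
step 3 [3y] zero: DF = P = 2391/2500 ≈ 0.956400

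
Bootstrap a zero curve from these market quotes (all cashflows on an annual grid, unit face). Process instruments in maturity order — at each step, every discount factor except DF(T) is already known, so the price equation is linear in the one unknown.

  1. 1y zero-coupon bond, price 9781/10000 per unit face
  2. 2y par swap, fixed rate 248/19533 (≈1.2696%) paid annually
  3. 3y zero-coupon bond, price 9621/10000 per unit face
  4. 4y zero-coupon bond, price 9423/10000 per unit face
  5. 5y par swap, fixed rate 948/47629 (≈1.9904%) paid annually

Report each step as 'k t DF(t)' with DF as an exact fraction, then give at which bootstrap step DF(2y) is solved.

1 1 9781/10000
2 2 1219/1250
3 3 9621/10000
4 4 9423/10000
5 5 2263/2500
DF(2y) is solved at step 2

step 1 [1y] zero: DF = P = 9781/10000 ≈ 0.978100
step 2 [2y] swap r/1=248/19533: DF=(1 − 248/19533·(0.978100))/(1+248/19533) = 1219/1250 ≈ 0.975200
step 3 [3y] zero: DF = P = 9621/10000 ≈ 0.962100
step 4 [4y] zero: DF = P = 9423/10000 ≈ 0.942300
step 5 [5y] swap r/1=948/47629: DF=(1 − 948/47629·(0.978100+0.975200+0.962100+0.942300))/(1+948/47629) = 2263/2500 ≈ 0.905200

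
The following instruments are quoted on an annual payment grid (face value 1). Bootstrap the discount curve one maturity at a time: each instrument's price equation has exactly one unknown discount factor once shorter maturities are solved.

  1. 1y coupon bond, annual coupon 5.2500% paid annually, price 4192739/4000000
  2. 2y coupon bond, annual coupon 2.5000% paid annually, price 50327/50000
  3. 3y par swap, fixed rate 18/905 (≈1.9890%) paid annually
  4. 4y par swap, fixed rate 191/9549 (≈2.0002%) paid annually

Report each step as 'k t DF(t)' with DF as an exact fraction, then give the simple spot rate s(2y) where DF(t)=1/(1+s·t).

step 1 [1y] bond c/1=21/400: DF=(4192739/4000000 − 21/400·(0))/(1+21/400) = 9959/10000 ≈ 0.995900
step 2 [2y] bond c/1=1/40: DF=(50327/50000 − 1/40·(0.995900))/(1+1/40) = 9577/10000 ≈ 0.957700
step 3 [3y] swap r/1=18/905: DF=(1 − 18/905·(0.995900+0.957700))/(1+18/905) = 589/625 ≈ 0.942400
step 4 [4y] swap r/1=191/9549: DF=(1 − 191/9549·(0.995900+0.957700+0.942400))/(1+191/9549) = 2309/2500 ≈ 0.923600

1 1 9959/10000
2 2 9577/10000
3 3 589/625
4 4 2309/2500
s(2y) = (1/(9577/10000) − 1)/(2) = 423/19154 ≈ 2.2084%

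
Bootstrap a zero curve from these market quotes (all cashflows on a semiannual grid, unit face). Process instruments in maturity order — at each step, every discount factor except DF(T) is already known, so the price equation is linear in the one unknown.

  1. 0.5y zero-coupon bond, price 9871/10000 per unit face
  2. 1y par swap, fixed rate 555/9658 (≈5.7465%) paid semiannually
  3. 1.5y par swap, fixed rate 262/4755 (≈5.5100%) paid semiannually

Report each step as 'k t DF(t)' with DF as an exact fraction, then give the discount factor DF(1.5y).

1 1/2 9871/10000
2 1 1889/2000
3 3/2 4607/5000
DF(1.5y) = 4607/5000 ≈ 0.921400

step 1 [0.5y] zero: DF = P = 9871/10000 ≈ 0.987100
step 2 [1y] swap r/2=555/19316: DF=(1 − 555/19316·(0.987100))/(1+555/19316) = 1889/2000 ≈ 0.944500
step 3 [1.5y] swap r/2=131/4755: DF=(1 − 131/4755·(0.987100+0.944500))/(1+131/4755) = 4607/5000 ≈ 0.921400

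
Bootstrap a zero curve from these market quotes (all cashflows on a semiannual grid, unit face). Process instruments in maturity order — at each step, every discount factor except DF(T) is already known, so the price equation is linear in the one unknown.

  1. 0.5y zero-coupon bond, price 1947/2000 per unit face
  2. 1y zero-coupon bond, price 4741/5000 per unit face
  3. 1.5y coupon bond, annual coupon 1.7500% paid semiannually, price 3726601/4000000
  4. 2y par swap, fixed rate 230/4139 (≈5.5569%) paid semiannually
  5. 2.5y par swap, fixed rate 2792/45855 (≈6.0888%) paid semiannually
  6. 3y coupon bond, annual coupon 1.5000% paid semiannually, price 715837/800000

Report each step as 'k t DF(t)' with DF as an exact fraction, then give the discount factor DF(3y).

1 1/2 1947/2000
2 1 4741/5000
3 3/2 9069/10000
4 2 1793/2000
5 5/2 2151/2500
6 3 427/500
DF(3y) = 427/500 ≈ 0.854000

step 1 [0.5y] zero: DF = P = 1947/2000 ≈ 0.973500
step 2 [1y] zero: DF = P = 4741/5000 ≈ 0.948200
step 3 [1.5y] bond c/2=7/800: DF=(3726601/4000000 − 7/800·(0.973500+0.948200))/(1+7/800) = 9069/10000 ≈ 0.906900
step 4 [2y] swap r/2=115/4139: DF=(1 − 115/4139·(0.973500+0.948200+0.906900))/(1+115/4139) = 1793/2000 ≈ 0.896500
step 5 [2.5y] swap r/2=1396/45855: DF=(1 − 1396/45855·(0.973500+0.948200+0.906900+0.896500))/(1+1396/45855) = 2151/2500 ≈ 0.860400
step 6 [3y] bond c/2=3/400: DF=(715837/800000 − 3/400·(0.973500+0.948200+0.906900+0.896500+0.860400))/(1+3/400) = 427/500 ≈ 0.854000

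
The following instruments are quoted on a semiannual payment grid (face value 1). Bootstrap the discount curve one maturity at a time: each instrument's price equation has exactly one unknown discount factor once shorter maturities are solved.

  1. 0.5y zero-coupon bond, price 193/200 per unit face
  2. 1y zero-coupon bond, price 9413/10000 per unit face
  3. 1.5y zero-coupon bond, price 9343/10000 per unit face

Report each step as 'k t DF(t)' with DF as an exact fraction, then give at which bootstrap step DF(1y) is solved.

step 1 [0.5y] zero: DF = P = 193/200 ≈ 0.965000
step 2 [1y] zero: DF = P = 9413/10000 ≈ 0.941300
step 3 [1.5y] zero: DF = P = 9343/10000 ≈ 0.934300

1 1/2 193/200
2 1 9413/10000
3 3/2 9343/10000
DF(1y) is solved at step 2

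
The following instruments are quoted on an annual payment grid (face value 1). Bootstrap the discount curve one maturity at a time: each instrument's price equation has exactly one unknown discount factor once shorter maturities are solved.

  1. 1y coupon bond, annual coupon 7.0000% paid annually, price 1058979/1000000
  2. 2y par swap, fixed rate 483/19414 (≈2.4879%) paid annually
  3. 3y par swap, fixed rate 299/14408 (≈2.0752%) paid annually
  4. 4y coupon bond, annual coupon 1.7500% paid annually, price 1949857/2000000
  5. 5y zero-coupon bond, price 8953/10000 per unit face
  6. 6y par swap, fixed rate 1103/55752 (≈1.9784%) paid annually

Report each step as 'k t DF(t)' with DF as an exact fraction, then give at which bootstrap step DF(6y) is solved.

1 1 9897/10000
2 2 9517/10000
3 3 4701/5000
4 4 4543/5000
5 5 8953/10000
6 6 8897/10000
DF(6y) is solved at step 6

step 1 [1y] bond c/1=7/100: DF=(1058979/1000000 − 7/100·(0))/(1+7/100) = 9897/10000 ≈ 0.989700
step 2 [2y] swap r/1=483/19414: DF=(1 − 483/19414·(0.989700))/(1+483/19414) = 9517/10000 ≈ 0.951700
step 3 [3y] swap r/1=299/14408: DF=(1 − 299/14408·(0.989700+0.951700))/(1+299/14408) = 4701/5000 ≈ 0.940200
step 4 [4y] bond c/1=7/400: DF=(1949857/2000000 − 7/400·(0.989700+0.951700+0.940200))/(1+7/400) = 4543/5000 ≈ 0.908600
step 5 [5y] zero: DF = P = 8953/10000 ≈ 0.895300
step 6 [6y] swap r/1=1103/55752: DF=(1 − 1103/55752·(0.989700+0.951700+0.940200+0.908600+0.895300))/(1+1103/55752) = 8897/10000 ≈ 0.889700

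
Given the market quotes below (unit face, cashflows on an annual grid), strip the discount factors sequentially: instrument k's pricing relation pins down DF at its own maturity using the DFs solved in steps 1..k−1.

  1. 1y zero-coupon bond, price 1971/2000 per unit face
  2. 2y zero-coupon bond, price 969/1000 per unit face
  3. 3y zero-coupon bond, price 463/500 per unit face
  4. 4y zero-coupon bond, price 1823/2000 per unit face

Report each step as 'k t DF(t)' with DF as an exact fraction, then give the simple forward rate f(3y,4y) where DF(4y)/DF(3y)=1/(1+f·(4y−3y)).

1 1 1971/2000
2 2 969/1000
3 3 463/500
4 4 1823/2000
f(3y,4y) = ((463/500)/(1823/2000) − 1)/(1) = 29/1823 ≈ 1.5908%

step 1 [1y] zero: DF = P = 1971/2000 ≈ 0.985500
step 2 [2y] zero: DF = P = 969/1000 ≈ 0.969000
step 3 [3y] zero: DF = P = 463/500 ≈ 0.926000
step 4 [4y] zero: DF = P = 1823/2000 ≈ 0.911500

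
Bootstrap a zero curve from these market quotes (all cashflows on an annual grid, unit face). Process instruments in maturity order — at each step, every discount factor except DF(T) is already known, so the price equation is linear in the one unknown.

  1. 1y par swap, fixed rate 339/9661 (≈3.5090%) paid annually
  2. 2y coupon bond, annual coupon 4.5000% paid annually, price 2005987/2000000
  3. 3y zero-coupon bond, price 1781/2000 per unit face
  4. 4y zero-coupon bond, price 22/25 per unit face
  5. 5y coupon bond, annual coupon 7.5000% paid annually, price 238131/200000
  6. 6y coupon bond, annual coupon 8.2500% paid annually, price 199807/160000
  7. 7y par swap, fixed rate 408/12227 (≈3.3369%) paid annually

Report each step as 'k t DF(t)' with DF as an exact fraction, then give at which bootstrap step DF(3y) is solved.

step 1 [1y] swap r/1=339/9661: DF=(1 − 339/9661·(0))/(1+339/9661) = 9661/10000 ≈ 0.966100
step 2 [2y] bond c/1=9/200: DF=(2005987/2000000 − 9/200·(0.966100))/(1+9/200) = 4591/5000 ≈ 0.918200
step 3 [3y] zero: DF = P = 1781/2000 ≈ 0.890500
step 4 [4y] zero: DF = P = 22/25 ≈ 0.880000
step 5 [5y] bond c/1=3/40: DF=(238131/200000 − 3/40·(0.966100+0.918200+0.890500+0.880000))/(1+3/40) = 4263/5000 ≈ 0.852600
step 6 [6y] bond c/1=33/400: DF=(199807/160000 − 33/400·(0.966100+0.918200+0.890500+0.880000+0.852600))/(1+33/400) = 8101/10000 ≈ 0.810100
step 7 [7y] swap r/1=408/12227: DF=(1 − 408/12227·(0.966100+0.918200+0.890500+0.880000+0.852600+0.810100))/(1+408/12227) = 199/250 ≈ 0.796000

1 1 9661/10000
2 2 4591/5000
3 3 1781/2000
4 4 22/25
5 5 4263/5000
6 6 8101/10000
7 7 199/250
DF(3y) is solved at step 3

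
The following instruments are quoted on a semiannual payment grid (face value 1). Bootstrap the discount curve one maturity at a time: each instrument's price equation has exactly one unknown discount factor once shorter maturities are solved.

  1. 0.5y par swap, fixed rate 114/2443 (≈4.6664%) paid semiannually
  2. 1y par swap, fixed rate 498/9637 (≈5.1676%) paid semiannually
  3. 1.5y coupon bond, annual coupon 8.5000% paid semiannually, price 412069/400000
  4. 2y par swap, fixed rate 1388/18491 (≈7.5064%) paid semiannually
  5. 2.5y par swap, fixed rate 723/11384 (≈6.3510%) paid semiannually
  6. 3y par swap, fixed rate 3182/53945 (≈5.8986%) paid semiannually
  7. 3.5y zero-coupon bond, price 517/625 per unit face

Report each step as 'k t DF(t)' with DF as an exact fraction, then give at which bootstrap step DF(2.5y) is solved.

step 1 [0.5y] swap r/2=57/2443: DF=(1 − 57/2443·(0))/(1+57/2443) = 2443/2500 ≈ 0.977200
step 2 [1y] swap r/2=249/9637: DF=(1 − 249/9637·(0.977200))/(1+249/9637) = 4751/5000 ≈ 0.950200
step 3 [1.5y] bond c/2=17/400: DF=(412069/400000 − 17/400·(0.977200+0.950200))/(1+17/400) = 1137/1250 ≈ 0.909600
step 4 [2y] swap r/2=694/18491: DF=(1 − 694/18491·(0.977200+0.950200+0.909600))/(1+694/18491) = 2153/2500 ≈ 0.861200
step 5 [2.5y] swap r/2=723/22768: DF=(1 − 723/22768·(0.977200+0.950200+0.909600+0.861200))/(1+723/22768) = 4277/5000 ≈ 0.855400
step 6 [3y] swap r/2=1591/53945: DF=(1 − 1591/53945·(0.977200+0.950200+0.909600+0.861200+0.855400))/(1+1591/53945) = 8409/10000 ≈ 0.840900
step 7 [3.5y] zero: DF = P = 517/625 ≈ 0.827200

1 1/2 2443/2500
2 1 4751/5000
3 3/2 1137/1250
4 2 2153/2500
5 5/2 4277/5000
6 3 8409/10000
7 7/2 517/625
DF(2.5y) is solved at step 5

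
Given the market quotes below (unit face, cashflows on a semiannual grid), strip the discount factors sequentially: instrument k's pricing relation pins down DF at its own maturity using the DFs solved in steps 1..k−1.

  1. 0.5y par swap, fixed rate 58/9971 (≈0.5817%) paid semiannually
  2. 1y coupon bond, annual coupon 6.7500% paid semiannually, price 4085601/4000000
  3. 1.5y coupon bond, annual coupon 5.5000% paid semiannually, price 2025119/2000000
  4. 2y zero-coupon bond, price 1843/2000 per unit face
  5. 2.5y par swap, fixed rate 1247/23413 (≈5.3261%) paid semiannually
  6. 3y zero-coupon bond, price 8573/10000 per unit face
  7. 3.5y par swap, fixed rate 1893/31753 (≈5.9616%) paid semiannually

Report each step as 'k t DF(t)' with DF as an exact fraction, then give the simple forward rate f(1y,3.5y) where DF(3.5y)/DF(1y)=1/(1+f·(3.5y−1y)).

step 1 [0.5y] swap r/2=29/9971: DF=(1 − 29/9971·(0))/(1+29/9971) = 9971/10000 ≈ 0.997100
step 2 [1y] bond c/2=27/800: DF=(4085601/4000000 − 27/800·(0.997100))/(1+27/800) = 1911/2000 ≈ 0.955500
step 3 [1.5y] bond c/2=11/400: DF=(2025119/2000000 − 11/400·(0.997100+0.955500))/(1+11/400) = 2333/2500 ≈ 0.933200
step 4 [2y] zero: DF = P = 1843/2000 ≈ 0.921500
step 5 [2.5y] swap r/2=1247/46826: DF=(1 − 1247/46826·(0.997100+0.955500+0.933200+0.921500))/(1+1247/46826) = 8753/10000 ≈ 0.875300
step 6 [3y] zero: DF = P = 8573/10000 ≈ 0.857300
step 7 [3.5y] swap r/2=1893/63506: DF=(1 − 1893/63506·(0.997100+0.955500+0.933200+0.921500+0.875300+0.857300))/(1+1893/63506) = 8107/10000 ≈ 0.810700

1 1/2 9971/10000
2 1 1911/2000
3 3/2 2333/2500
4 2 1843/2000
5 5/2 8753/10000
6 3 8573/10000
7 7/2 8107/10000
f(1y,3.5y) = ((1911/2000)/(8107/10000) − 1)/(5/2) = 2896/40535 ≈ 7.1444%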